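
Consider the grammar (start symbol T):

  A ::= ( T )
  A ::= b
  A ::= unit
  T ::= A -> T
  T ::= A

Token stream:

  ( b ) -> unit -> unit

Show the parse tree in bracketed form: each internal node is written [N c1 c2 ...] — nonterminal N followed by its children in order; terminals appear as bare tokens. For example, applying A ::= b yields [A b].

T
A -> T
( T ) -> T
( A ) -> T
( b ) -> T
( b ) -> A -> T
( b ) -> unit -> T
( b ) -> unit -> A
( b ) -> unit -> unit

[T [A ( [T [A b]] )] -> [T [A unit] -> [T [A unit]]]]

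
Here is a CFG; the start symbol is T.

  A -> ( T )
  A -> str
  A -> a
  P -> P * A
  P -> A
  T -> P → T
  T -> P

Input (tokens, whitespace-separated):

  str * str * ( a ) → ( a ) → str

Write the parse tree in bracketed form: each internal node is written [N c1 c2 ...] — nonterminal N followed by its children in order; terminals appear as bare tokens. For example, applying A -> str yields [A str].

[T [P [P [P [A str]] * [A str]] * [A ( [T [P [A a]]] )]] → [T [P [A ( [T [P [A a]]] )]] → [T [P [A str]]]]]

T
P → T
P * A → T
P * A * A → T
A * A * A → T
str * A * A → T
str * str * A → T
str * str * ( T ) → T
str * str * ( P ) → T
str * str * ( A ) → T
str * str * ( a ) → T
str * str * ( a ) → P → T
str * str * ( a ) → A → T
str * str * ( a ) → ( T ) → T
str * str * ( a ) → ( P ) → T
str * str * ( a ) → ( A ) → T
str * str * ( a ) → ( a ) → T
str * str * ( a ) → ( a ) → P
str * str * ( a ) → ( a ) → A
str * str * ( a ) → ( a ) → str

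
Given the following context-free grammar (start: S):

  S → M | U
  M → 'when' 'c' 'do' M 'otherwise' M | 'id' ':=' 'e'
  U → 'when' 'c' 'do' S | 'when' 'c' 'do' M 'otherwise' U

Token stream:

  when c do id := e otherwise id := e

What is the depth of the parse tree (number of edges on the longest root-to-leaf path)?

3

[S [M when c do [M id := e] otherwise [M id := e]]]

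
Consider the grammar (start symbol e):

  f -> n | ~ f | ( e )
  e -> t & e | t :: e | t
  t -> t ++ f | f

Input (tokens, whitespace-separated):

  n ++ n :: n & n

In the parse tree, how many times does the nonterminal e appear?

[e [t [t [f n]] ++ [f n]] :: [e [t [f n]] & [e [t [f n]]]]]

3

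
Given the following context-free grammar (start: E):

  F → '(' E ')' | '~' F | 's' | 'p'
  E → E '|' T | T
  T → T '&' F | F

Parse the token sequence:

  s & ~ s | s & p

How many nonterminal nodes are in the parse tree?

11

[E [E [T [T [F s]] & [F ~ [F s]]]] | [T [T [F s]] & [F p]]]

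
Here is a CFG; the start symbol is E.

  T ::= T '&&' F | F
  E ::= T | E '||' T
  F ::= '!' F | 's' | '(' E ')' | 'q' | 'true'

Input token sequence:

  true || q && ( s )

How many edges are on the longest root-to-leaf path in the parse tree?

6

[E [E [T [F true]]] || [T [T [F q]] && [F ( [E [T [F s]]] )]]]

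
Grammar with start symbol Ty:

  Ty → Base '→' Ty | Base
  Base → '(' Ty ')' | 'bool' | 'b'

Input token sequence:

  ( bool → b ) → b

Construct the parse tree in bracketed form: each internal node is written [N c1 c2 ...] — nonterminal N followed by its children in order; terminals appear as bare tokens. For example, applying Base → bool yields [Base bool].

Ty
Base → Ty
( Ty ) → Ty
( Base → Ty ) → Ty
( bool → Ty ) → Ty
( bool → Base ) → Ty
( bool → b ) → Ty
( bool → b ) → Base
( bool → b ) → b

[Ty [Base ( [Ty [Base bool] → [Ty [Base b]]] )] → [Ty [Base b]]]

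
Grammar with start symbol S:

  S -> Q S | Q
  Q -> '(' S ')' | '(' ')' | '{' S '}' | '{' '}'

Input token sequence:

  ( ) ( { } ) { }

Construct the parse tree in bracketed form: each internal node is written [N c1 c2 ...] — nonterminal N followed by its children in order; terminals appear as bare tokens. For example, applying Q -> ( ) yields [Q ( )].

[S [Q ( )] [S [Q ( [S [Q { }]] )] [S [Q { }]]]]

S
Q S
( ) S
( ) Q S
( ) ( S ) S
( ) ( Q ) S
( ) ( { } ) S
( ) ( { } ) Q
( ) ( { } ) { }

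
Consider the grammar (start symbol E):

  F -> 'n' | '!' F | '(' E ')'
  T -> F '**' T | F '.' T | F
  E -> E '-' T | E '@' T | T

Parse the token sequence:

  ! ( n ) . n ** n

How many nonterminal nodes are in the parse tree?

[E [T [F ! [F ( [E [T [F n]]] )]] . [T [F n] ** [T [F n]]]]]

11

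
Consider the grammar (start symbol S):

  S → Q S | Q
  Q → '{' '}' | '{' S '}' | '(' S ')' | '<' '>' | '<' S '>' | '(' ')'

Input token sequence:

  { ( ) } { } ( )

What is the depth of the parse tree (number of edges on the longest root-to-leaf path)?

4

[S [Q { [S [Q ( )]] }] [S [Q { }] [S [Q ( )]]]]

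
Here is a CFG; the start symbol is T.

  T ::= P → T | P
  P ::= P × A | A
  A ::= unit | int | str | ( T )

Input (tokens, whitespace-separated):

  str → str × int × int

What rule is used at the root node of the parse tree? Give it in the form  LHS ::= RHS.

[T [P [A str]] → [T [P [P [P [A str]] × [A int]] × [A int]]]]

T ::= P → T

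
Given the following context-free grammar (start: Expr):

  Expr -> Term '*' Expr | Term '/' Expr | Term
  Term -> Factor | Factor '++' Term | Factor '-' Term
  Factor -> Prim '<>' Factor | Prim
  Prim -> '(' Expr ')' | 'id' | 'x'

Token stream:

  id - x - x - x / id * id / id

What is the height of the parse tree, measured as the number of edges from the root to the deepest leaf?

[Expr [Term [Factor [Prim id]] - [Term [Factor [Prim x]] - [Term [Factor [Prim x]] - [Term [Factor [Prim x]]]]]] / [Expr [Term [Factor [Prim id]]] * [Expr [Term [Factor [Prim id]]] / [Expr [Term [Factor [Prim id]]]]]]]

7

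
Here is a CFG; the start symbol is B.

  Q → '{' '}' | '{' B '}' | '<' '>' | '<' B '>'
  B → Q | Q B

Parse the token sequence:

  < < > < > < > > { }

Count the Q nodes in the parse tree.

5

[B [Q < [B [Q < >] [B [Q < >] [B [Q < >]]]] >] [B [Q { }]]]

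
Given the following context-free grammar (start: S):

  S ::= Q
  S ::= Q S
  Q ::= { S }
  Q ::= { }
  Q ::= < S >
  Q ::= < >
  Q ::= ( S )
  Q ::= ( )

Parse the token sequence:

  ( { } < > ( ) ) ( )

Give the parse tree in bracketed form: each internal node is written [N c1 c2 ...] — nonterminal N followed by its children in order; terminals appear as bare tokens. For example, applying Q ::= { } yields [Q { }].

[S [Q ( [S [Q { }] [S [Q < >] [S [Q ( )]]]] )] [S [Q ( )]]]

S
Q S
( S ) S
( Q S ) S
( { } S ) S
( { } Q S ) S
( { } < > S ) S
( { } < > Q ) S
( { } < > ( ) ) S
( { } < > ( ) ) Q
( { } < > ( ) ) ( )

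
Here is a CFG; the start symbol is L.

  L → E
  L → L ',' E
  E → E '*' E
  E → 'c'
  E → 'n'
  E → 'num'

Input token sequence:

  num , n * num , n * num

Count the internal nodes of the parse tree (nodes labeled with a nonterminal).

[L [L [L [E num]] , [E [E n] * [E num]]] , [E [E n] * [E num]]]

10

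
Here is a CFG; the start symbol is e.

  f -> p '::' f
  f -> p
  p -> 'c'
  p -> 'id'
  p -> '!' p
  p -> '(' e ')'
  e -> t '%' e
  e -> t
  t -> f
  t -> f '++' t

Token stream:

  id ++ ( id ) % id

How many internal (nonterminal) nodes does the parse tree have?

15

[e [t [f [p id]] ++ [t [f [p ( [e [t [f [p id]]]] )]]]] % [e [t [f [p id]]]]]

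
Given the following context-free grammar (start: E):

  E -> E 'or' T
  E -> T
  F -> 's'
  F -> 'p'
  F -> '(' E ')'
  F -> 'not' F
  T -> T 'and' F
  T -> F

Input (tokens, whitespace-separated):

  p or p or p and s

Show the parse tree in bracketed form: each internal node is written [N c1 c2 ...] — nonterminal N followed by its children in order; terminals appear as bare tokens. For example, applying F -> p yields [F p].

[E [E [E [T [F p]]] or [T [F p]]] or [T [T [F p]] and [F s]]]

E
E or T
E or T or T
T or T or T
F or T or T
p or T or T
p or F or T
p or p or T
p or p or T and F
p or p or F and F
p or p or p and F
p or p or p and s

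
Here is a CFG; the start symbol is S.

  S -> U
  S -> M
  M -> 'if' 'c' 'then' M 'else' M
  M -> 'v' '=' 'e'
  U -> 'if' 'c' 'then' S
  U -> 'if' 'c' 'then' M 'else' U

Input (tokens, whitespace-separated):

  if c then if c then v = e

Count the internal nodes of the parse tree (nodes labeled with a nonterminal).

[S [U if c then [S [U if c then [S [M v = e]]]]]]

6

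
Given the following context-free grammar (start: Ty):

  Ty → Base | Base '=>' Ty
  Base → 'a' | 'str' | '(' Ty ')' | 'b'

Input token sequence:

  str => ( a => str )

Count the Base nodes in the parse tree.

[Ty [Base str] => [Ty [Base ( [Ty [Base a] => [Ty [Base str]]] )]]]

4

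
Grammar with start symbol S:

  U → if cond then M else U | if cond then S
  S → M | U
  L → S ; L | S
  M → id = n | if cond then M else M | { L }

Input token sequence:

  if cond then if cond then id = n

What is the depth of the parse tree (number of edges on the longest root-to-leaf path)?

[S [U if cond then [S [U if cond then [S [M id = n]]]]]]

6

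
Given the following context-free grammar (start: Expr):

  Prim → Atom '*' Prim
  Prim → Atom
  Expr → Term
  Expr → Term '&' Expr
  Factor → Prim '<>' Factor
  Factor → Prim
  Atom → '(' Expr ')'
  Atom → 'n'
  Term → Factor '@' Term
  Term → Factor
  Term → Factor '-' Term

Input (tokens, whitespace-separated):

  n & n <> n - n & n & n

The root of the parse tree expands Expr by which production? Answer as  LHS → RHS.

Expr → Term '&' Expr

[Expr [Term [Factor [Prim [Atom n]]]] & [Expr [Term [Factor [Prim [Atom n]] <> [Factor [Prim [Atom n]]]] - [Term [Factor [Prim [Atom n]]]]] & [Expr [Term [Factor [Prim [Atom n]]]] & [Expr [Term [Factor [Prim [Atom n]]]]]]]]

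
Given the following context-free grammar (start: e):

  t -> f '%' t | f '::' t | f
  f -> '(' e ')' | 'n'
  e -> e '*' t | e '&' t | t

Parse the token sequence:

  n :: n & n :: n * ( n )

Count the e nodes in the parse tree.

[e [e [e [t [f n] :: [t [f n]]]] & [t [f n] :: [t [f n]]]] * [t [f ( [e [t [f n]]] )]]]

4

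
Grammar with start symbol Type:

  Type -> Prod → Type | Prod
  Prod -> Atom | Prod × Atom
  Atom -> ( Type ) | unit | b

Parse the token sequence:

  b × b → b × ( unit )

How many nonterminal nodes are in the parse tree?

[Type [Prod [Prod [Atom b]] × [Atom b]] → [Type [Prod [Prod [Atom b]] × [Atom ( [Type [Prod [Atom unit]]] )]]]]

13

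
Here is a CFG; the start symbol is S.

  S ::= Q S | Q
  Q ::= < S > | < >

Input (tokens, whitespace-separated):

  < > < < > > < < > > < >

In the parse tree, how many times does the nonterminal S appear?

6

[S [Q < >] [S [Q < [S [Q < >]] >] [S [Q < [S [Q < >]] >] [S [Q < >]]]]]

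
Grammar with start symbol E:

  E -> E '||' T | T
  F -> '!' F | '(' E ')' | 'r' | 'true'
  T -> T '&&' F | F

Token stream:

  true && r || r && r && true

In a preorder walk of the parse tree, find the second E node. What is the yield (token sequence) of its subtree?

[E [E [T [T [F true]] && [F r]]] || [T [T [T [F r]] && [F r]] && [F true]]]

true && r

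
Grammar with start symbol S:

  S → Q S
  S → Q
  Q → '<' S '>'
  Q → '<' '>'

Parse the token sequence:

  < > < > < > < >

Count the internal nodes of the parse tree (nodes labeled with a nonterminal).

[S [Q < >] [S [Q < >] [S [Q < >] [S [Q < >]]]]]

8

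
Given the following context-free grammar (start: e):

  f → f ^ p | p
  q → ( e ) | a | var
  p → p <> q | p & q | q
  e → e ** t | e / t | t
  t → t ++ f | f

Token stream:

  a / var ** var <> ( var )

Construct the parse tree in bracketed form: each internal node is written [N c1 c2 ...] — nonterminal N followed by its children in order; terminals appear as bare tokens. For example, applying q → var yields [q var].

[e [e [e [t [f [p [q a]]]]] / [t [f [p [q var]]]]] ** [t [f [p [p [q var]] <> [q ( [e [t [f [p [q var]]]]] )]]]]]

e
e ** t
e / t ** t
t / t ** t
f / t ** t
p / t ** t
q / t ** t
a / t ** t
a / f ** t
a / p ** t
a / q ** t
a / var ** t
a / var ** f
a / var ** p
a / var ** p <> q
a / var ** q <> q
a / var ** var <> q
a / var ** var <> ( e )
a / var ** var <> ( t )
a / var ** var <> ( f )
a / var ** var <> ( p )
a / var ** var <> ( q )
a / var ** var <> ( var )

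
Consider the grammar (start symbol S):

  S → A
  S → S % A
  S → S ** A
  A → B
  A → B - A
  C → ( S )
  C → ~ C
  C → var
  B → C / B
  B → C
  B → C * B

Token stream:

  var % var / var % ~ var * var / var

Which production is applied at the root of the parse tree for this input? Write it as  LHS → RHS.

[S [S [S [A [B [C var]]]] % [A [B [C var] / [B [C var]]]]] % [A [B [C ~ [C var]] * [B [C var] / [B [C var]]]]]]

S → S % A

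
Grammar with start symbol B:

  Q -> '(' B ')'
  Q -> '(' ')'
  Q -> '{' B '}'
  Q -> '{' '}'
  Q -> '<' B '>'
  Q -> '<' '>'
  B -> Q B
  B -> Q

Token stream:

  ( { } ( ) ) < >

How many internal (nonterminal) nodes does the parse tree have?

[B [Q ( [B [Q { }] [B [Q ( )]]] )] [B [Q < >]]]

8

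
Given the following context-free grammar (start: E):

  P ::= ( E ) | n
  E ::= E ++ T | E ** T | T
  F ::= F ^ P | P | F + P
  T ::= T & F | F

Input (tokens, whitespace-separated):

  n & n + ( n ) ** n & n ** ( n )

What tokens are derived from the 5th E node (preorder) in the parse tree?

n

[E [E [E [T [T [F [P n]]] & [F [F [P n]] + [P ( [E [T [F [P n]]]] )]]]] ** [T [T [F [P n]]] & [F [P n]]]] ** [T [F [P ( [E [T [F [P n]]]] )]]]]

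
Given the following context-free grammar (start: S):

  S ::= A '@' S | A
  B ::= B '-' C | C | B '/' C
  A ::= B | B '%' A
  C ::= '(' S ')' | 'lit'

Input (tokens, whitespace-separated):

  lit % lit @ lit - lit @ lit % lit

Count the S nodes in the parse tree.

3

[S [A [B [C lit]] % [A [B [C lit]]]] @ [S [A [B [B [C lit]] - [C lit]]] @ [S [A [B [C lit]] % [A [B [C lit]]]]]]]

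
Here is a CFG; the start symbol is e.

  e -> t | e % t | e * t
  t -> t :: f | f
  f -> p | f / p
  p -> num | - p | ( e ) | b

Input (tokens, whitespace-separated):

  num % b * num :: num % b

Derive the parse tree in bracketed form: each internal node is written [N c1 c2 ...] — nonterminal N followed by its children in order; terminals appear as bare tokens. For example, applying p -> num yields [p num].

[e [e [e [e [t [f [p num]]]] % [t [f [p b]]]] * [t [t [f [p num]]] :: [f [p num]]]] % [t [f [p b]]]]

e
e % t
e * t % t
e % t * t % t
t % t * t % t
f % t * t % t
p % t * t % t
num % t * t % t
num % f * t % t
num % p * t % t
num % b * t % t
num % b * t :: f % t
num % b * f :: f % t
num % b * p :: f % t
num % b * num :: f % t
num % b * num :: p % t
num % b * num :: num % t
num % b * num :: num % f
num % b * num :: num % p
num % b * num :: num % b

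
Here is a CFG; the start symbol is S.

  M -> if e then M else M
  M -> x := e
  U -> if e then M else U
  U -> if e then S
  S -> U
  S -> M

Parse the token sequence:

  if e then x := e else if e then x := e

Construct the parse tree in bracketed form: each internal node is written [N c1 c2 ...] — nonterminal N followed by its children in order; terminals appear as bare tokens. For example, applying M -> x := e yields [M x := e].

S
U
if e then M else U
if e then x := e else U
if e then x := e else if e then S
if e then x := e else if e then M
if e then x := e else if e then x := e

[S [U if e then [M x := e] else [U if e then [S [M x := e]]]]]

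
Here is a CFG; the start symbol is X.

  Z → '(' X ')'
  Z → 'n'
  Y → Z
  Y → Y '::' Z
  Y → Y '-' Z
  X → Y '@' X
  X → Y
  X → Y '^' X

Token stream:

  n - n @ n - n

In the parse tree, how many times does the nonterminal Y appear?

[X [Y [Y [Z n]] - [Z n]] @ [X [Y [Y [Z n]] - [Z n]]]]

4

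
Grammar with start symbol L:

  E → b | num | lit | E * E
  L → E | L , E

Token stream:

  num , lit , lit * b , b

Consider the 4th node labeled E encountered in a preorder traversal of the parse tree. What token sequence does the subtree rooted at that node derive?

lit

[L [L [L [L [E num]] , [E lit]] , [E [E lit] * [E b]]] , [E b]]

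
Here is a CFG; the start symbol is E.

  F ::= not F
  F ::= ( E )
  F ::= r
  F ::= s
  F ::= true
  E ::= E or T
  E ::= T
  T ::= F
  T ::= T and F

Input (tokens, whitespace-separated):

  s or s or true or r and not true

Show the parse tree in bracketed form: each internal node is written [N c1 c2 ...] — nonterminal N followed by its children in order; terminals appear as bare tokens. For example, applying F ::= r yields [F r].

E
E or T
E or T or T
E or T or T or T
T or T or T or T
F or T or T or T
s or T or T or T
s or F or T or T
s or s or T or T
s or s or F or T
s or s or true or T
s or s or true or T and F
s or s or true or F and F
s or s or true or r and F
s or s or true or r and not F
s or s or true or r and not true

[E [E [E [E [T [F s]]] or [T [F s]]] or [T [F true]]] or [T [T [F r]] and [F not [F true]]]]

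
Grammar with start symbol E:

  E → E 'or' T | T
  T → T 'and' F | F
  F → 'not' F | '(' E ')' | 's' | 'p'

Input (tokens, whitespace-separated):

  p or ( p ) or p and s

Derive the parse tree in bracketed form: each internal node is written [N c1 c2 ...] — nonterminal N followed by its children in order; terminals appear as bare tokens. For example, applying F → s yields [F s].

[E [E [E [T [F p]]] or [T [F ( [E [T [F p]]] )]]] or [T [T [F p]] and [F s]]]

E
E or T
E or T or T
T or T or T
F or T or T
p or T or T
p or F or T
p or ( E ) or T
p or ( T ) or T
p or ( F ) or T
p or ( p ) or T
p or ( p ) or T and F
p or ( p ) or F and F
p or ( p ) or p and F
p or ( p ) or p and s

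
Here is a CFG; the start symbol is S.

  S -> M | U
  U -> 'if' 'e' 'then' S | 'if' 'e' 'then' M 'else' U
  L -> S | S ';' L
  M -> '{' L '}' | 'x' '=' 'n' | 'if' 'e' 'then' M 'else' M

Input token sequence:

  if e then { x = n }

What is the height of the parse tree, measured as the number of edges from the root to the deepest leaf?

[S [U if e then [S [M { [L [S [M x = n]]] }]]]]

7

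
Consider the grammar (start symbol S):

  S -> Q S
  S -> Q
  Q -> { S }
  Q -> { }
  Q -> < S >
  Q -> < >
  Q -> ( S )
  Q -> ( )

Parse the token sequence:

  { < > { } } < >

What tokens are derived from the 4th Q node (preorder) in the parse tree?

[S [Q { [S [Q < >] [S [Q { }]]] }] [S [Q < >]]]

< >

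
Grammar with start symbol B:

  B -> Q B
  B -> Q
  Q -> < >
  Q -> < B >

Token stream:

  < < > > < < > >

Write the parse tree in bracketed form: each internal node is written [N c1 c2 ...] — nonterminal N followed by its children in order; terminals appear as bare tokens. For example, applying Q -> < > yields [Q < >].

[B [Q < [B [Q < >]] >] [B [Q < [B [Q < >]] >]]]

B
Q B
< B > B
< Q > B
< < > > B
< < > > Q
< < > > < B >
< < > > < Q >
< < > > < < > >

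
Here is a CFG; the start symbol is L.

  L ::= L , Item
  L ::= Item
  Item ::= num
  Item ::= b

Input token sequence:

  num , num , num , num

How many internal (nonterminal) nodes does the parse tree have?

[L [L [L [L [Item num]] , [Item num]] , [Item num]] , [Item num]]

8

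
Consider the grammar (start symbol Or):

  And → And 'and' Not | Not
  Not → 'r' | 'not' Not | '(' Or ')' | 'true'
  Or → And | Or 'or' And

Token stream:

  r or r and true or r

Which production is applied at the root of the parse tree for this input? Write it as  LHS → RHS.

Or → Or 'or' And

[Or [Or [Or [And [Not r]]] or [And [And [Not r]] and [Not true]]] or [And [Not r]]]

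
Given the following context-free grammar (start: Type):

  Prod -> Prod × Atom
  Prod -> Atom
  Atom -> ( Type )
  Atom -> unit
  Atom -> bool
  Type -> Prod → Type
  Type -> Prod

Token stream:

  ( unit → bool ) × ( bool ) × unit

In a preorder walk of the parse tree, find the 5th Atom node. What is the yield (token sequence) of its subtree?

bool

[Type [Prod [Prod [Prod [Atom ( [Type [Prod [Atom unit]] → [Type [Prod [Atom bool]]]] )]] × [Atom ( [Type [Prod [Atom bool]]] )]] × [Atom unit]]]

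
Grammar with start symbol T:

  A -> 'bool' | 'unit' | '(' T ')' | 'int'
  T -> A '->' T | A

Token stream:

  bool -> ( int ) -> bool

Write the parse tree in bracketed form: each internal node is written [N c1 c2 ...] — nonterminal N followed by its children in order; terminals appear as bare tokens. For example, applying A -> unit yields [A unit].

[T [A bool] -> [T [A ( [T [A int]] )] -> [T [A bool]]]]

T
A -> T
bool -> T
bool -> A -> T
bool -> ( T ) -> T
bool -> ( A ) -> T
bool -> ( int ) -> T
bool -> ( int ) -> A
bool -> ( int ) -> bool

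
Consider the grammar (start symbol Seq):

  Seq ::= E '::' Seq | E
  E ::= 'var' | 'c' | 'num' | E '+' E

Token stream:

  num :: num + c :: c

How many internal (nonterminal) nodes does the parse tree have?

[Seq [E num] :: [Seq [E [E num] + [E c]] :: [Seq [E c]]]]

8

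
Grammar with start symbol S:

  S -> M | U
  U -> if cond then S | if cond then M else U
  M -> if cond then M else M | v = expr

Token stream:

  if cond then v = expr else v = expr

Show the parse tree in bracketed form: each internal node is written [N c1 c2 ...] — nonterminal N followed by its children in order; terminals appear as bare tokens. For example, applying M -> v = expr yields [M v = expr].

[S [M if cond then [M v = expr] else [M v = expr]]]

S
M
if cond then M else M
if cond then v = expr else M
if cond then v = expr else v = expr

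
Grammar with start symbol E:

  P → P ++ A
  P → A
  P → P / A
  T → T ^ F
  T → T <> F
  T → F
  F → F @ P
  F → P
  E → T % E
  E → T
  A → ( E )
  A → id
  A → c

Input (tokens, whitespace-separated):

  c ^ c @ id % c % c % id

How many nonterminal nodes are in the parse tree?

27

[E [T [T [F [P [A c]]]] ^ [F [F [P [A c]]] @ [P [A id]]]] % [E [T [F [P [A c]]]] % [E [T [F [P [A c]]]] % [E [T [F [P [A id]]]]]]]]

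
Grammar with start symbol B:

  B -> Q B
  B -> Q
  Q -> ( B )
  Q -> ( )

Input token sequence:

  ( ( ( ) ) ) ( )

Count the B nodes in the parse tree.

4

[B [Q ( [B [Q ( [B [Q ( )]] )]] )] [B [Q ( )]]]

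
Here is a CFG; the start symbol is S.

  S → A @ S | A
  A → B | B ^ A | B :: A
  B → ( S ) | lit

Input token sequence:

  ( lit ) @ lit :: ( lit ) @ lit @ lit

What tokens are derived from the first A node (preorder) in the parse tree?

[S [A [B ( [S [A [B lit]]] )]] @ [S [A [B lit] :: [A [B ( [S [A [B lit]]] )]]] @ [S [A [B lit]] @ [S [A [B lit]]]]]]

( lit )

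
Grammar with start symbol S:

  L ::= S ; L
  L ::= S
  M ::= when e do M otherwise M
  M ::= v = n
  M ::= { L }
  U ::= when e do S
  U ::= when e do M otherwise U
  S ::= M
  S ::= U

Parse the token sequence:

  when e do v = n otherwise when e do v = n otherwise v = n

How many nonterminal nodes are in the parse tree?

6

[S [M when e do [M v = n] otherwise [M when e do [M v = n] otherwise [M v = n]]]]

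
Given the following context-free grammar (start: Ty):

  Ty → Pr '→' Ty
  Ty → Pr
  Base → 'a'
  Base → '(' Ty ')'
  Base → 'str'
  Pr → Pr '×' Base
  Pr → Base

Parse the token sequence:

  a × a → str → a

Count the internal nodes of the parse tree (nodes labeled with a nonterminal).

11

[Ty [Pr [Pr [Base a]] × [Base a]] → [Ty [Pr [Base str]] → [Ty [Pr [Base a]]]]]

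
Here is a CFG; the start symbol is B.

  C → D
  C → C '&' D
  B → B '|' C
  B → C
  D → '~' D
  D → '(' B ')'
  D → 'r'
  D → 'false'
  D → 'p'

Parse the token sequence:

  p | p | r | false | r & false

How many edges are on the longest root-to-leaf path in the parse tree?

7

[B [B [B [B [B [C [D p]]] | [C [D p]]] | [C [D r]]] | [C [D false]]] | [C [C [D r]] & [D false]]]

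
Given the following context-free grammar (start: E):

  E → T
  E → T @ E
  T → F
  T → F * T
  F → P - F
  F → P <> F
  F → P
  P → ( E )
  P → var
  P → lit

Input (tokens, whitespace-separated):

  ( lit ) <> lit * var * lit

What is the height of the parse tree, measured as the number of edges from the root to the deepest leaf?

[E [T [F [P ( [E [T [F [P lit]]]] )] <> [F [P lit]]] * [T [F [P var]] * [T [F [P lit]]]]]]

8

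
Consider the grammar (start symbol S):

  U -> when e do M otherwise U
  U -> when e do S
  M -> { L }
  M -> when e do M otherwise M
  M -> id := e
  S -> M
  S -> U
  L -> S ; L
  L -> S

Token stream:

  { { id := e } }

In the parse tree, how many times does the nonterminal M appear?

3

[S [M { [L [S [M { [L [S [M id := e]]] }]]] }]]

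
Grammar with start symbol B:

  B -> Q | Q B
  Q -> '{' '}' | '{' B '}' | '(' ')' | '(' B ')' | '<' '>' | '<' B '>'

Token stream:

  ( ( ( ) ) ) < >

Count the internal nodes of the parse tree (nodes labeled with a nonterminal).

8

[B [Q ( [B [Q ( [B [Q ( )]] )]] )] [B [Q < >]]]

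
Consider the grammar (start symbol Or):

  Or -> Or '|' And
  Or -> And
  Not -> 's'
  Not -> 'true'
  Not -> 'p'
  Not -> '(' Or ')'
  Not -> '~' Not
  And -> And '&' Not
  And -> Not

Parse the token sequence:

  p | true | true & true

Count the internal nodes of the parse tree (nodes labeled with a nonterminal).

[Or [Or [Or [And [Not p]]] | [And [Not true]]] | [And [And [Not true]] & [Not true]]]

11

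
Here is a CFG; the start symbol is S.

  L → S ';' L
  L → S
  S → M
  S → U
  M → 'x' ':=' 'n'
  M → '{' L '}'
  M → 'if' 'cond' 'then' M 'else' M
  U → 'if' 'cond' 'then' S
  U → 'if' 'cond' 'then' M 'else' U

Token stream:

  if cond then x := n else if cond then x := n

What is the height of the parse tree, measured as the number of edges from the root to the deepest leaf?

[S [U if cond then [M x := n] else [U if cond then [S [M x := n]]]]]

5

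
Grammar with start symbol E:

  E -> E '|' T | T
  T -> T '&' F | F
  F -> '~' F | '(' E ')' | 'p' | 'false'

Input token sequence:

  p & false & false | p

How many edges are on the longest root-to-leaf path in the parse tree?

6

[E [E [T [T [T [F p]] & [F false]] & [F false]]] | [T [F p]]]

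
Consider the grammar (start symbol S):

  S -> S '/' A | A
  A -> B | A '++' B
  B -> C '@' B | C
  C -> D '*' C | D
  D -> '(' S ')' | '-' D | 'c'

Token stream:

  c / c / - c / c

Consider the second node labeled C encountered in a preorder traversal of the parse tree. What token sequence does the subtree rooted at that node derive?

c

[S [S [S [S [A [B [C [D c]]]]] / [A [B [C [D c]]]]] / [A [B [C [D - [D c]]]]]] / [A [B [C [D c]]]]]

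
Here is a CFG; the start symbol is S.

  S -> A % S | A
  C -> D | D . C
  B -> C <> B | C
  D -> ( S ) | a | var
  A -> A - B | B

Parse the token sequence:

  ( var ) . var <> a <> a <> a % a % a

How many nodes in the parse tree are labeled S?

[S [A [B [C [D ( [S [A [B [C [D var]]]]] )] . [C [D var]]] <> [B [C [D a]] <> [B [C [D a]] <> [B [C [D a]]]]]]] % [S [A [B [C [D a]]]] % [S [A [B [C [D a]]]]]]]

4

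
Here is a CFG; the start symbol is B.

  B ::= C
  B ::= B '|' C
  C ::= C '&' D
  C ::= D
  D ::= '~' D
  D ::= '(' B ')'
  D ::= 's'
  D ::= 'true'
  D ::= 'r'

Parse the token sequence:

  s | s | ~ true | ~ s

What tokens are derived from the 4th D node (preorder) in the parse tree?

true

[B [B [B [B [C [D s]]] | [C [D s]]] | [C [D ~ [D true]]]] | [C [D ~ [D s]]]]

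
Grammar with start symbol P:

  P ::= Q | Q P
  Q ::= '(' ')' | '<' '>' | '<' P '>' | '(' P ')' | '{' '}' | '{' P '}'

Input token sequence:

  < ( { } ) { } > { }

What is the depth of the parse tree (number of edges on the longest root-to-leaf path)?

6

[P [Q < [P [Q ( [P [Q { }]] )] [P [Q { }]]] >] [P [Q { }]]]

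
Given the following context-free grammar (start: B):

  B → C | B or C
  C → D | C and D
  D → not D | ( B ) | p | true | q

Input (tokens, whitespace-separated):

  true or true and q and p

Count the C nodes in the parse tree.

4

[B [B [C [D true]]] or [C [C [C [D true]] and [D q]] and [D p]]]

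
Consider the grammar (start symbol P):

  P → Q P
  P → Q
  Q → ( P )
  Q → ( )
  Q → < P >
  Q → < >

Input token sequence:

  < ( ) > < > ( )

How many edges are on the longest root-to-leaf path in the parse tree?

[P [Q < [P [Q ( )]] >] [P [Q < >] [P [Q ( )]]]]

4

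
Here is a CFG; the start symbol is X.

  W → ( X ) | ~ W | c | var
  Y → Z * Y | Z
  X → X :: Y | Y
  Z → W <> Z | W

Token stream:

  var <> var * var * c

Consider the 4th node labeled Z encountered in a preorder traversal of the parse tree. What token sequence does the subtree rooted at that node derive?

c

[X [Y [Z [W var] <> [Z [W var]]] * [Y [Z [W var]] * [Y [Z [W c]]]]]]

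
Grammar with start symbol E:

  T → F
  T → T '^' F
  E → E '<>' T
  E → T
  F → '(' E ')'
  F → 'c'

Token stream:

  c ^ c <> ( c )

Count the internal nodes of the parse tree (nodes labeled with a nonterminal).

[E [E [T [T [F c]] ^ [F c]]] <> [T [F ( [E [T [F c]]] )]]]

11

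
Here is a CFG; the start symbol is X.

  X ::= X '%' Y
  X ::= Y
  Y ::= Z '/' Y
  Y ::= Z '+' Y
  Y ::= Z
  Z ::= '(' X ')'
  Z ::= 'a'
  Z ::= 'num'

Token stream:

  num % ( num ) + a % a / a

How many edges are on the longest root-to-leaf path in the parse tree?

7

[X [X [X [Y [Z num]]] % [Y [Z ( [X [Y [Z num]]] )] + [Y [Z a]]]] % [Y [Z a] / [Y [Z a]]]]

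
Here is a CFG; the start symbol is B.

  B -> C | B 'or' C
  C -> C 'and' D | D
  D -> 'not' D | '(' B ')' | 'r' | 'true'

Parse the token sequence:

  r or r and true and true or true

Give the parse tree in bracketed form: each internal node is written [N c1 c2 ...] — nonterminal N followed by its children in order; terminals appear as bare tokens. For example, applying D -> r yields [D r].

B
B or C
B or C or C
C or C or C
D or C or C
r or C or C
r or C and D or C
r or C and D and D or C
r or D and D and D or C
r or r and D and D or C
r or r and true and D or C
r or r and true and true or C
r or r and true and true or D
r or r and true and true or true

[B [B [B [C [D r]]] or [C [C [C [D r]] and [D true]] and [D true]]] or [C [D true]]]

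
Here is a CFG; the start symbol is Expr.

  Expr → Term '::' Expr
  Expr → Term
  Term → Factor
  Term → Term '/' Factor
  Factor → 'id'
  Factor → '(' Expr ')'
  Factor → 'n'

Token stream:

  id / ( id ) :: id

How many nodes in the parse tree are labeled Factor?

[Expr [Term [Term [Factor id]] / [Factor ( [Expr [Term [Factor id]]] )]] :: [Expr [Term [Factor id]]]]

4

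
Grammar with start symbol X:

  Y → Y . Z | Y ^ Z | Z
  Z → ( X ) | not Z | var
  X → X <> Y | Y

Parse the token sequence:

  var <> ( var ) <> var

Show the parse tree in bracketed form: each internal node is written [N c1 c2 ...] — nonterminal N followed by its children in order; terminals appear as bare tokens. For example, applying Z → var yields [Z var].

X
X <> Y
X <> Y <> Y
Y <> Y <> Y
Z <> Y <> Y
var <> Y <> Y
var <> Z <> Y
var <> ( X ) <> Y
var <> ( Y ) <> Y
var <> ( Z ) <> Y
var <> ( var ) <> Y
var <> ( var ) <> Z
var <> ( var ) <> var

[X [X [X [Y [Z var]]] <> [Y [Z ( [X [Y [Z var]]] )]]] <> [Y [Z var]]]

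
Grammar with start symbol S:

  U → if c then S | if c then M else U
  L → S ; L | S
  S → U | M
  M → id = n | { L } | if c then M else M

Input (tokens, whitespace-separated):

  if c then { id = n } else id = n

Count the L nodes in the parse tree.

1

[S [M if c then [M { [L [S [M id = n]]] }] else [M id = n]]]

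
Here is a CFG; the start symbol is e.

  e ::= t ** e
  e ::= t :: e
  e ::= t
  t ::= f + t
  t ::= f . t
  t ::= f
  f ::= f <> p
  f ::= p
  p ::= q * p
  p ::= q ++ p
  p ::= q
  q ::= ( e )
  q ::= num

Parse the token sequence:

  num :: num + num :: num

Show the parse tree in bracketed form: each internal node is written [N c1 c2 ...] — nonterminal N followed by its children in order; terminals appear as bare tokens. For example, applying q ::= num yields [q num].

e
t :: e
f :: e
p :: e
q :: e
num :: e
num :: t :: e
num :: f + t :: e
num :: p + t :: e
num :: q + t :: e
num :: num + t :: e
num :: num + f :: e
num :: num + p :: e
num :: num + q :: e
num :: num + num :: e
num :: num + num :: t
num :: num + num :: f
num :: num + num :: p
num :: num + num :: q
num :: num + num :: num

[e [t [f [p [q num]]]] :: [e [t [f [p [q num]]] + [t [f [p [q num]]]]] :: [e [t [f [p [q num]]]]]]]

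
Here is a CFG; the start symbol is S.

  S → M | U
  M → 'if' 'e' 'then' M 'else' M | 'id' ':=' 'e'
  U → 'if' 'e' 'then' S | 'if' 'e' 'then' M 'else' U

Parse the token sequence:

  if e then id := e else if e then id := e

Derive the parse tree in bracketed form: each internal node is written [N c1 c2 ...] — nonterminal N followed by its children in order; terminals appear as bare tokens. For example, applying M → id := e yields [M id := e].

S
U
if e then M else U
if e then id := e else U
if e then id := e else if e then S
if e then id := e else if e then M
if e then id := e else if e then id := e

[S [U if e then [M id := e] else [U if e then [S [M id := e]]]]]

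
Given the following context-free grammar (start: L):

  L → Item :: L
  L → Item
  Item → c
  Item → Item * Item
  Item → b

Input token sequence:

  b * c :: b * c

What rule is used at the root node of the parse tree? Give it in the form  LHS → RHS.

[L [Item [Item b] * [Item c]] :: [L [Item [Item b] * [Item c]]]]

L → Item :: L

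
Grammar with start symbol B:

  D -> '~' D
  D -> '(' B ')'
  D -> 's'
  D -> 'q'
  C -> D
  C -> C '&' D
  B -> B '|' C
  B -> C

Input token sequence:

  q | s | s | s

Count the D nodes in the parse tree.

[B [B [B [B [C [D q]]] | [C [D s]]] | [C [D s]]] | [C [D s]]]

4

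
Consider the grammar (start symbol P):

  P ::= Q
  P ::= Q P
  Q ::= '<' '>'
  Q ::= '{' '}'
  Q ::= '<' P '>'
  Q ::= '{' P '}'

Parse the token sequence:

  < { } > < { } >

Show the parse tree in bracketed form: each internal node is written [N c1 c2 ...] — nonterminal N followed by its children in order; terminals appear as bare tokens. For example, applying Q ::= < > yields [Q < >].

P
Q P
< P > P
< Q > P
< { } > P
< { } > Q
< { } > < P >
< { } > < Q >
< { } > < { } >

[P [Q < [P [Q { }]] >] [P [Q < [P [Q { }]] >]]]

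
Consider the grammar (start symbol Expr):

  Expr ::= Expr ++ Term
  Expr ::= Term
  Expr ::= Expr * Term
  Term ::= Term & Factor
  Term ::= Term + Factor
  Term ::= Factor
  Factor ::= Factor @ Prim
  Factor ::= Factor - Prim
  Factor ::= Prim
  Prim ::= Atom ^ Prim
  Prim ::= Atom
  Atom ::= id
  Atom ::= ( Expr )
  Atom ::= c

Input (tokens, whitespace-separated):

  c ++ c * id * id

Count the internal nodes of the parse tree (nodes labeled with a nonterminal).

20

[Expr [Expr [Expr [Expr [Term [Factor [Prim [Atom c]]]]] ++ [Term [Factor [Prim [Atom c]]]]] * [Term [Factor [Prim [Atom id]]]]] * [Term [Factor [Prim [Atom id]]]]]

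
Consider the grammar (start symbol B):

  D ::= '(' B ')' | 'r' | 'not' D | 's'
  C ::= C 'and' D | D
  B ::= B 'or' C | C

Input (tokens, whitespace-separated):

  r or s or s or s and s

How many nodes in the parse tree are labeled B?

4

[B [B [B [B [C [D r]]] or [C [D s]]] or [C [D s]]] or [C [C [D s]] and [D s]]]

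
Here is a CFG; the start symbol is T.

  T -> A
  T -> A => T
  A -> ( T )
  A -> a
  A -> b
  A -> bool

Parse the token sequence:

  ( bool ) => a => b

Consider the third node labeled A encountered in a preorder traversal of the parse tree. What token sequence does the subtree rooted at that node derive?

a

[T [A ( [T [A bool]] )] => [T [A a] => [T [A b]]]]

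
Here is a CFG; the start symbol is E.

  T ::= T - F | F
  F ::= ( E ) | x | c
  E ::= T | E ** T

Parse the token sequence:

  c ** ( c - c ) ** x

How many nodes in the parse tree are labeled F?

5

[E [E [E [T [F c]]] ** [T [F ( [E [T [T [F c]] - [F c]]] )]]] ** [T [F x]]]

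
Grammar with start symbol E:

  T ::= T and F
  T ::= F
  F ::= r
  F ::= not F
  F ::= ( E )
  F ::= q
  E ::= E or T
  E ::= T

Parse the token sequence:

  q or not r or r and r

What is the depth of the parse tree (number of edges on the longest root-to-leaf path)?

[E [E [E [T [F q]]] or [T [F not [F r]]]] or [T [T [F r]] and [F r]]]

5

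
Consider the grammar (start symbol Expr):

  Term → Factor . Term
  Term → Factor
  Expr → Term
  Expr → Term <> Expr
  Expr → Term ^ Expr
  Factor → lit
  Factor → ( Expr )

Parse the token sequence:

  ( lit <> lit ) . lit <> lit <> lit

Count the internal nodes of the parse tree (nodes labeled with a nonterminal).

17

[Expr [Term [Factor ( [Expr [Term [Factor lit]] <> [Expr [Term [Factor lit]]]] )] . [Term [Factor lit]]] <> [Expr [Term [Factor lit]] <> [Expr [Term [Factor lit]]]]]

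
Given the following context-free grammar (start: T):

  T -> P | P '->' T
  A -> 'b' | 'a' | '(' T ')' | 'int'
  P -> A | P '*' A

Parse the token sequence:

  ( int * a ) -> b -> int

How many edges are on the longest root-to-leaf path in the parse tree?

7

[T [P [A ( [T [P [P [A int]] * [A a]]] )]] -> [T [P [A b]] -> [T [P [A int]]]]]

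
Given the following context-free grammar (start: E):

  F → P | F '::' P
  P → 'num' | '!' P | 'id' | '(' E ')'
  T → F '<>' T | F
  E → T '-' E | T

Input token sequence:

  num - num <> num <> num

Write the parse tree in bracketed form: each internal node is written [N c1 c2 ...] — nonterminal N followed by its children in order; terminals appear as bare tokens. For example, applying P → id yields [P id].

[E [T [F [P num]]] - [E [T [F [P num]] <> [T [F [P num]] <> [T [F [P num]]]]]]]

E
T - E
F - E
P - E
num - E
num - T
num - F <> T
num - P <> T
num - num <> T
num - num <> F <> T
num - num <> P <> T
num - num <> num <> T
num - num <> num <> F
num - num <> num <> P
num - num <> num <> num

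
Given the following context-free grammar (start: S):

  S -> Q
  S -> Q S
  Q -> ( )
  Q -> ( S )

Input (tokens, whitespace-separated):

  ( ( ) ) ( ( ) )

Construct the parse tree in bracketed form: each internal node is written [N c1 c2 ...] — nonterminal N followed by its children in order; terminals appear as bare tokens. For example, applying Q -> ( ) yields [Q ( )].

S
Q S
( S ) S
( Q ) S
( ( ) ) S
( ( ) ) Q
( ( ) ) ( S )
( ( ) ) ( Q )
( ( ) ) ( ( ) )

[S [Q ( [S [Q ( )]] )] [S [Q ( [S [Q ( )]] )]]]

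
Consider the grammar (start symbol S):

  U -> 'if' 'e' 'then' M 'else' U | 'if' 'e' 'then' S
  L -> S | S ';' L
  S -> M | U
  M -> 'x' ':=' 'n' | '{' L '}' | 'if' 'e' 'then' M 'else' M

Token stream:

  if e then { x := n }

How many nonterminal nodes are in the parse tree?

7

[S [U if e then [S [M { [L [S [M x := n]]] }]]]]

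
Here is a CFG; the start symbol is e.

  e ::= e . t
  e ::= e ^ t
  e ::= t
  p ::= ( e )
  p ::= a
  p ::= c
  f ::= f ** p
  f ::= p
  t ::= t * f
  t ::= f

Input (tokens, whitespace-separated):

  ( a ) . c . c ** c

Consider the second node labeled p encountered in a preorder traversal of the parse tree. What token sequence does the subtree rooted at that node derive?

a

[e [e [e [t [f [p ( [e [t [f [p a]]]] )]]]] . [t [f [p c]]]] . [t [f [f [p c]] ** [p c]]]]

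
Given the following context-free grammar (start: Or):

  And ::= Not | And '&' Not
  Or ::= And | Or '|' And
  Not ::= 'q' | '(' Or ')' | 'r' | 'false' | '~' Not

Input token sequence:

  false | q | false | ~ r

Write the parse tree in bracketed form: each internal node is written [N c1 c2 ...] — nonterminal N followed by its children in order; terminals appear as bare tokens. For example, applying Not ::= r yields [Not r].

Or
Or | And
Or | And | And
Or | And | And | And
And | And | And | And
Not | And | And | And
false | And | And | And
false | Not | And | And
false | q | And | And
false | q | Not | And
false | q | false | And
false | q | false | Not
false | q | false | ~ Not
false | q | false | ~ r

[Or [Or [Or [Or [And [Not false]]] | [And [Not q]]] | [And [Not false]]] | [And [Not ~ [Not r]]]]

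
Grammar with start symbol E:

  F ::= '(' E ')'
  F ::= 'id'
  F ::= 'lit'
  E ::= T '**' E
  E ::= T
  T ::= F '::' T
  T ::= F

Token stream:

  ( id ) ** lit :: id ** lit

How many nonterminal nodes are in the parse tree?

[E [T [F ( [E [T [F id]]] )]] ** [E [T [F lit] :: [T [F id]]] ** [E [T [F lit]]]]]

14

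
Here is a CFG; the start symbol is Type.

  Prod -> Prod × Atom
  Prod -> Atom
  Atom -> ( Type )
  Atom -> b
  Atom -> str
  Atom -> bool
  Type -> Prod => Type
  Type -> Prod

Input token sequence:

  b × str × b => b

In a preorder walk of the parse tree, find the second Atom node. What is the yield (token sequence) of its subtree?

str

[Type [Prod [Prod [Prod [Atom b]] × [Atom str]] × [Atom b]] => [Type [Prod [Atom b]]]]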